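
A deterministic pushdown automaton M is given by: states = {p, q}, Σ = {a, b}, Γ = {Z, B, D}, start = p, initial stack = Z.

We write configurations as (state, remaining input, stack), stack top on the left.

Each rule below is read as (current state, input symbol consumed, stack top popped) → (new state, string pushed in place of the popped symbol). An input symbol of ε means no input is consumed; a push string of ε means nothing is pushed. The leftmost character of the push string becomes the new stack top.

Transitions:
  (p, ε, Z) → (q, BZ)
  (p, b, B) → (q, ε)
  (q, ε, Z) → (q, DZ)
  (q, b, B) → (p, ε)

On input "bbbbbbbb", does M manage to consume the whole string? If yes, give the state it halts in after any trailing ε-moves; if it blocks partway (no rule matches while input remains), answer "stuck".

q

(p, bbbbbbbb, Z)
  ε-move, top Z: go to q, push BZ → (q, bbbbbbbb, BZ)
  read b, top B: go to p, push ε → (p, bbbbbbb, Z)
  ε-move, top Z: go to q, push BZ → (q, bbbbbbb, BZ)
  read b, top B: go to p, push ε → (p, bbbbbb, Z)
  ε-move, top Z: go to q, push BZ → (q, bbbbbb, BZ)
  read b, top B: go to p, push ε → (p, bbbbb, Z)
  ε-move, top Z: go to q, push BZ → (q, bbbbb, BZ)
  read b, top B: go to p, push ε → (p, bbbb, Z)
  ε-move, top Z: go to q, push BZ → (q, bbbb, BZ)
  read b, top B: go to p, push ε → (p, bbb, Z)
  ε-move, top Z: go to q, push BZ → (q, bbb, BZ)
  read b, top B: go to p, push ε → (p, bb, Z)
  ε-move, top Z: go to q, push BZ → (q, bb, BZ)
  read b, top B: go to p, push ε → (p, b, Z)
  ε-move, top Z: go to q, push BZ → (q, b, BZ)
  read b, top B: go to p, push ε → (p, ε, Z)
  ε-move, top Z: go to q, push BZ → (q, ε, BZ)
All input consumed; M is in state q.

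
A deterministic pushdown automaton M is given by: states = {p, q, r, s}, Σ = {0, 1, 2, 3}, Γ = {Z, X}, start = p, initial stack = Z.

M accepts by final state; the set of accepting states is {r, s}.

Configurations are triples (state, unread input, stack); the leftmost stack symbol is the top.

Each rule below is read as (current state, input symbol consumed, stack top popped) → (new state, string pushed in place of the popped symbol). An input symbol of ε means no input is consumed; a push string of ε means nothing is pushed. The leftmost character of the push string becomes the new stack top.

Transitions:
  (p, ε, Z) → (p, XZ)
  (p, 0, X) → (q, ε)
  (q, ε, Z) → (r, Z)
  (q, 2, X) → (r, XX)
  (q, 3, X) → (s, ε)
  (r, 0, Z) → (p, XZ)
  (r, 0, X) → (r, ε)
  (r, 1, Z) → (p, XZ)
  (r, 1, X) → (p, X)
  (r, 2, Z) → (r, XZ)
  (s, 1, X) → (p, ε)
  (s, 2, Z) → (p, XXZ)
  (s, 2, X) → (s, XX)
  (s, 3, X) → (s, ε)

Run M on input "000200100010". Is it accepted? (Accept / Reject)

Reject

(p, 000200100010, Z) ⊢ (p, 000200100010, XZ) ⊢ (q, 00200100010, Z) ⊢ (r, 00200100010, Z) ⊢ (p, 0200100010, XZ) ⊢ (q, 200100010, Z) ⊢ (r, 200100010, Z) ⊢ (r, 00100010, XZ) ⊢ (r, 0100010, Z) ⊢ (p, 100010, XZ)
No transition applies at (p, 100010, XZ); input not fully consumed.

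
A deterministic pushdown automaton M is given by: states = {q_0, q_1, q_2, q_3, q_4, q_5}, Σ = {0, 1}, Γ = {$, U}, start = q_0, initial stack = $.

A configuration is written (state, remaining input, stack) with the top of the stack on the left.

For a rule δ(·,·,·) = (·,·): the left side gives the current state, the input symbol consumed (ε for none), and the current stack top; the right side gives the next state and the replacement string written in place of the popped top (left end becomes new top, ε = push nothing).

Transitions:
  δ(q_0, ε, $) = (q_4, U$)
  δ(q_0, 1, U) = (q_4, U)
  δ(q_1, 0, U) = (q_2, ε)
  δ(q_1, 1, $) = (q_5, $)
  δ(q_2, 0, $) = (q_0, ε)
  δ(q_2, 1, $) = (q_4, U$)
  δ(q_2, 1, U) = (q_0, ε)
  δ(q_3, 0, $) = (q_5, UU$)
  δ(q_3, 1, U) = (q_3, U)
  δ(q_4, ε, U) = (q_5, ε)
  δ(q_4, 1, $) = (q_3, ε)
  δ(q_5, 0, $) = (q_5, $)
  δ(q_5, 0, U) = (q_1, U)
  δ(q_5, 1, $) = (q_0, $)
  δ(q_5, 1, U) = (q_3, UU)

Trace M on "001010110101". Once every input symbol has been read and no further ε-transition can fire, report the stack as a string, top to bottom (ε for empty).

$

(q_0, 001010110101, $) ⊢ (q_4, 001010110101, U$) ⊢ (q_5, 001010110101, $) ⊢ (q_5, 01010110101, $) ⊢ (q_5, 1010110101, $) ⊢ (q_0, 010110101, $) ⊢ (q_4, 010110101, U$) ⊢ (q_5, 010110101, $) ⊢ (q_5, 10110101, $) ⊢ (q_0, 0110101, $) ⊢ (q_4, 0110101, U$) ⊢ (q_5, 0110101, $) ⊢ (q_5, 110101, $) ⊢ (q_0, 10101, $) ⊢ (q_4, 10101, U$) ⊢ (q_5, 10101, $) ⊢ (q_0, 0101, $) ⊢ (q_4, 0101, U$) ⊢ (q_5, 0101, $) ⊢ (q_5, 101, $) ⊢ (q_0, 01, $) ⊢ (q_4, 01, U$) ⊢ (q_5, 01, $) ⊢ (q_5, 1, $) ⊢ (q_0, ε, $) ⊢ (q_4, ε, U$) ⊢ (q_5, ε, $)
All input consumed in state q_5 with stack $.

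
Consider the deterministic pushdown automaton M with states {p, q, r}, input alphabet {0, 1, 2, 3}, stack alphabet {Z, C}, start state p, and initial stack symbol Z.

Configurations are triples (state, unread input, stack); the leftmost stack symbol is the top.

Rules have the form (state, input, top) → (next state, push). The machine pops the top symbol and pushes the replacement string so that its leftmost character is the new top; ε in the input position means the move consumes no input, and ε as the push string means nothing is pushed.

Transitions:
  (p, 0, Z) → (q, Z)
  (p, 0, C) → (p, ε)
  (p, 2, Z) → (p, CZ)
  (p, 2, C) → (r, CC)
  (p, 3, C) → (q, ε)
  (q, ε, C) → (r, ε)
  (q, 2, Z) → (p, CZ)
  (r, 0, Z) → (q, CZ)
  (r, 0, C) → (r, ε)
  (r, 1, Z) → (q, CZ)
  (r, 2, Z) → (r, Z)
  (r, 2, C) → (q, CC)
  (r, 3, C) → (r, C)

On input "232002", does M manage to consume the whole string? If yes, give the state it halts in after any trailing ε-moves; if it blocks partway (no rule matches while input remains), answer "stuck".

p

(p, 232002, Z) ⊢ (p, 32002, CZ) ⊢ (q, 2002, Z) ⊢ (p, 002, CZ) ⊢ (p, 02, Z) ⊢ (q, 2, Z) ⊢ (p, ε, CZ)
All input consumed; M is in state p.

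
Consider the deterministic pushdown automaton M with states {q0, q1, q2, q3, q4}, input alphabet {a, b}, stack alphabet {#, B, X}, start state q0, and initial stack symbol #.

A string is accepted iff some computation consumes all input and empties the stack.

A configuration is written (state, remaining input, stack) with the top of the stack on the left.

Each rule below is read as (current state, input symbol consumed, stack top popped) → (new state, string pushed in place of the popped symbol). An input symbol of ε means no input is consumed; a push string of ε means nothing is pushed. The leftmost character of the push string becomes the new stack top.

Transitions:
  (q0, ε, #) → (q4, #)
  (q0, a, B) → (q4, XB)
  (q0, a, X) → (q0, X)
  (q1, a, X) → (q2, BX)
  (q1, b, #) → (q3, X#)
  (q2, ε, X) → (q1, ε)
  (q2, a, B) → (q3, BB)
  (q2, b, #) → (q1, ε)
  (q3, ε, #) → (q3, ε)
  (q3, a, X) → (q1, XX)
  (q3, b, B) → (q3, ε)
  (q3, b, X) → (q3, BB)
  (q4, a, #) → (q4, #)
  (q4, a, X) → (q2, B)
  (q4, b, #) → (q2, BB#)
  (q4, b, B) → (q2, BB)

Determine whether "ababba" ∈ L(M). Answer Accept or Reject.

(q0, ababba, #) ⊢ (q4, ababba, #) ⊢ (q4, babba, #) ⊢ (q2, abba, BB#) ⊢ (q3, bba, BBB#) ⊢ (q3, ba, BB#) ⊢ (q3, a, B#)
No transition applies at (q3, a, B#); input not fully consumed.

Reject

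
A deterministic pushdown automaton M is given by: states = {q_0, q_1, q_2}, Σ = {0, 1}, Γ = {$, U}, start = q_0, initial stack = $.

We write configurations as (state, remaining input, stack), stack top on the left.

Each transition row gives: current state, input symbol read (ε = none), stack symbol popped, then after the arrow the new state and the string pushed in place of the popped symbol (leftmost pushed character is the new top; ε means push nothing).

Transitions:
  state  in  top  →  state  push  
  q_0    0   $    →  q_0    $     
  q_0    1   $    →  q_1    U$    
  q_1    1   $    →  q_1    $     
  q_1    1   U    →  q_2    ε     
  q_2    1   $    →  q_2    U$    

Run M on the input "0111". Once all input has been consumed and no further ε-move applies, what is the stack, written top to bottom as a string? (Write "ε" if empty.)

(q_0, 0111, $) ⊢ (q_0, 111, $) ⊢ (q_1, 11, U$) ⊢ (q_2, 1, $) ⊢ (q_2, ε, U$)
All input consumed in state q_2 with stack U$.

U$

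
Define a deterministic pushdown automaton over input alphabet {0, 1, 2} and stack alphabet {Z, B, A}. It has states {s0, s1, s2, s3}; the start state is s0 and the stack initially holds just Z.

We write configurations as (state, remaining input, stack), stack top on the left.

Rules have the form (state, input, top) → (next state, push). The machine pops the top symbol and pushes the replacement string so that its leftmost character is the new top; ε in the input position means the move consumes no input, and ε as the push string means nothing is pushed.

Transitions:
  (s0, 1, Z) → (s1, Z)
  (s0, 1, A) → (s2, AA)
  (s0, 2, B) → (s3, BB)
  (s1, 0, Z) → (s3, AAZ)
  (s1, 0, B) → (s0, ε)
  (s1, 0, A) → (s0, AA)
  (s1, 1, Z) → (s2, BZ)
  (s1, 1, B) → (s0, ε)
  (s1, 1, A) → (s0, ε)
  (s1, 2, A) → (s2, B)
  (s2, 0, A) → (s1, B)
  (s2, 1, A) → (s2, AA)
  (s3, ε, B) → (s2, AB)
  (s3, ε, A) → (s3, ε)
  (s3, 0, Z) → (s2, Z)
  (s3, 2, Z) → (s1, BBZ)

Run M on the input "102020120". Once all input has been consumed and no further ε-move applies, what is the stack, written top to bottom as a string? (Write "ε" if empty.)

BBBBZ

(s0, 102020120, Z)
  read 1, top Z: go to s1, push Z → (s1, 02020120, Z)
  read 0, top Z: go to s3, push AAZ → (s3, 2020120, AAZ)
  ε-move, top A: go to s3, push ε → (s3, 2020120, AZ)
  ε-move, top A: go to s3, push ε → (s3, 2020120, Z)
  read 2, top Z: go to s1, push BBZ → (s1, 020120, BBZ)
  read 0, top B: go to s0, push ε → (s0, 20120, BZ)
  read 2, top B: go to s3, push BB → (s3, 0120, BBZ)
  ε-move, top B: go to s2, push AB → (s2, 0120, ABBZ)
  read 0, top A: go to s1, push B → (s1, 120, BBBZ)
  read 1, top B: go to s0, push ε → (s0, 20, BBZ)
  read 2, top B: go to s3, push BB → (s3, 0, BBBZ)
  ε-move, top B: go to s2, push AB → (s2, 0, ABBBZ)
  read 0, top A: go to s1, push B → (s1, ε, BBBBZ)
All input consumed in state s1 with stack BBBBZ.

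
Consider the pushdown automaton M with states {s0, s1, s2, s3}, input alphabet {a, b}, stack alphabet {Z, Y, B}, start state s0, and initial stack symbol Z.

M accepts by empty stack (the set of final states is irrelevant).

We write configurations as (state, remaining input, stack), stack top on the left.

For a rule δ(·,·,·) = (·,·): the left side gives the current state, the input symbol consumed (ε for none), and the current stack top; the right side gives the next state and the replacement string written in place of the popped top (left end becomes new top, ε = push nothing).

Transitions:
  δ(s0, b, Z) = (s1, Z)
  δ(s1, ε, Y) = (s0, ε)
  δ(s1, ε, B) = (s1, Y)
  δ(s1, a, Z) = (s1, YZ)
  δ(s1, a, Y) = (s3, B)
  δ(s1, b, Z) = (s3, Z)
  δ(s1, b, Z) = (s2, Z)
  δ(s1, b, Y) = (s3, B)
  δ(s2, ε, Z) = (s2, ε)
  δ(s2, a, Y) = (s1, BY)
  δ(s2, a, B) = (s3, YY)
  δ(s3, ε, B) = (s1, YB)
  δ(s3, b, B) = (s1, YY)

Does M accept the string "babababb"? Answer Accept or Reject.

Accept

One accepting computation: (s0, babababb, Z) ⊢ (s1, abababb, Z) ⊢ (s1, bababb, YZ) ⊢ (s0, bababb, Z) ⊢ (s1, ababb, Z) ⊢ (s1, babb, YZ) ⊢ (s0, babb, Z) ⊢ (s1, abb, Z) ⊢ (s1, bb, YZ) ⊢ (s0, bb, Z) ⊢ (s1, b, Z) ⊢ (s2, ε, Z) ⊢ (s2, ε, ε)
All input consumed and the stack is empty.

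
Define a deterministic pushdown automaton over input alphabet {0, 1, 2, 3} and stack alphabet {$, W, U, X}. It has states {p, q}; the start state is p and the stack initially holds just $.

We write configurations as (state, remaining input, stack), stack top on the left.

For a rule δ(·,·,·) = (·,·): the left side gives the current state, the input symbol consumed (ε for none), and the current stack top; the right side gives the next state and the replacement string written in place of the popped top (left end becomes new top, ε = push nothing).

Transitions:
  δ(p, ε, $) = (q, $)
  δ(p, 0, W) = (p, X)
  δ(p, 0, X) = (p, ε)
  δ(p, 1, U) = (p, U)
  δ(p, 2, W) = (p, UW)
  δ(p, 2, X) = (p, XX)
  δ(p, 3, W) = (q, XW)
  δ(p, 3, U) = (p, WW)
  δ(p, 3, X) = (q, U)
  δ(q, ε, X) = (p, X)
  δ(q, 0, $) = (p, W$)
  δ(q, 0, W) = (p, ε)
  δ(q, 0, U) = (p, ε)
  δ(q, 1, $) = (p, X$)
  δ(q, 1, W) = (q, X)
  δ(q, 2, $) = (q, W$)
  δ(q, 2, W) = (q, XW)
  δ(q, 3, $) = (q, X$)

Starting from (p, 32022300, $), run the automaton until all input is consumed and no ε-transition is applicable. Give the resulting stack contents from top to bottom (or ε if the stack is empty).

(p, 32022300, $)
  ε-move, top $: go to q, push $ → (q, 32022300, $)
  read 3, top $: go to q, push X$ → (q, 2022300, X$)
  ε-move, top X: go to p, push X → (p, 2022300, X$)
  read 2, top X: go to p, push XX → (p, 022300, XX$)
  read 0, top X: go to p, push ε → (p, 22300, X$)
  read 2, top X: go to p, push XX → (p, 2300, XX$)
  read 2, top X: go to p, push XX → (p, 300, XXX$)
  read 3, top X: go to q, push U → (q, 00, UXX$)
  read 0, top U: go to p, push ε → (p, 0, XX$)
  read 0, top X: go to p, push ε → (p, ε, X$)
All input consumed in state p with stack X$.

X$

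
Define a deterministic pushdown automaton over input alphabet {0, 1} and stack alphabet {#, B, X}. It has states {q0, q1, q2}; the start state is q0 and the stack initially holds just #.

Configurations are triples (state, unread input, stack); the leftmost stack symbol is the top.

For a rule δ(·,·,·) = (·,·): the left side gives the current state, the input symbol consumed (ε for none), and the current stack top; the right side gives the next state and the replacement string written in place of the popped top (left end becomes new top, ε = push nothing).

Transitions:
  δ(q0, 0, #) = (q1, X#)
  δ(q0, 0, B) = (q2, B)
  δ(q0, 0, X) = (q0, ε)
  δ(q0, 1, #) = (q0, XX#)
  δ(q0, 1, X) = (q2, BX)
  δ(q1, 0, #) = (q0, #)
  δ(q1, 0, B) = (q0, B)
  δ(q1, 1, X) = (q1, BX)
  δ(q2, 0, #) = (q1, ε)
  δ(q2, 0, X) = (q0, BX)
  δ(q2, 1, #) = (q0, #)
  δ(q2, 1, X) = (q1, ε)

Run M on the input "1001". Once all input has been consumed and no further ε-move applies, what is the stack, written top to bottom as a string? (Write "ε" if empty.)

XX#

(q0, 1001, #) ⊢ (q0, 001, XX#) ⊢ (q0, 01, X#) ⊢ (q0, 1, #) ⊢ (q0, ε, XX#)
All input consumed in state q0 with stack XX#.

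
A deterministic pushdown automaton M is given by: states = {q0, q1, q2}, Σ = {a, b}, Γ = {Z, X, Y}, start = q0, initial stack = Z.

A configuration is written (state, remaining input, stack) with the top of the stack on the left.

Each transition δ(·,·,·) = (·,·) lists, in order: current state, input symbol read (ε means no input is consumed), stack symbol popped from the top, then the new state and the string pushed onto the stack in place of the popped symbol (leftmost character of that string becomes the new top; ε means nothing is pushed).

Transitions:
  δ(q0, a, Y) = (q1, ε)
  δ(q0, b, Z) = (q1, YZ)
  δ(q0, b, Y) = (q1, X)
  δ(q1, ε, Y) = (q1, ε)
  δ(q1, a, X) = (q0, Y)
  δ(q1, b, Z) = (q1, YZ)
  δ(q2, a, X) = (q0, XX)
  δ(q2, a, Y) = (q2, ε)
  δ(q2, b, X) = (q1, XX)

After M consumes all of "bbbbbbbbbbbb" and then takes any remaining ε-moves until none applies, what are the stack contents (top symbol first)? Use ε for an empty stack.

(q0, bbbbbbbbbbbb, Z) ⊢ (q1, bbbbbbbbbbb, YZ) ⊢ (q1, bbbbbbbbbbb, Z) ⊢ (q1, bbbbbbbbbb, YZ) ⊢ (q1, bbbbbbbbbb, Z) ⊢ (q1, bbbbbbbbb, YZ) ⊢ (q1, bbbbbbbbb, Z) ⊢ (q1, bbbbbbbb, YZ) ⊢ (q1, bbbbbbbb, Z) ⊢ (q1, bbbbbbb, YZ) ⊢ (q1, bbbbbbb, Z) ⊢ (q1, bbbbbb, YZ) ⊢ (q1, bbbbbb, Z) ⊢ (q1, bbbbb, YZ) ⊢ (q1, bbbbb, Z) ⊢ (q1, bbbb, YZ) ⊢ (q1, bbbb, Z) ⊢ (q1, bbb, YZ) ⊢ (q1, bbb, Z) ⊢ (q1, bb, YZ) ⊢ (q1, bb, Z) ⊢ (q1, b, YZ) ⊢ (q1, b, Z) ⊢ (q1, ε, YZ) ⊢ (q1, ε, Z)
All input consumed in state q1 with stack Z.

Z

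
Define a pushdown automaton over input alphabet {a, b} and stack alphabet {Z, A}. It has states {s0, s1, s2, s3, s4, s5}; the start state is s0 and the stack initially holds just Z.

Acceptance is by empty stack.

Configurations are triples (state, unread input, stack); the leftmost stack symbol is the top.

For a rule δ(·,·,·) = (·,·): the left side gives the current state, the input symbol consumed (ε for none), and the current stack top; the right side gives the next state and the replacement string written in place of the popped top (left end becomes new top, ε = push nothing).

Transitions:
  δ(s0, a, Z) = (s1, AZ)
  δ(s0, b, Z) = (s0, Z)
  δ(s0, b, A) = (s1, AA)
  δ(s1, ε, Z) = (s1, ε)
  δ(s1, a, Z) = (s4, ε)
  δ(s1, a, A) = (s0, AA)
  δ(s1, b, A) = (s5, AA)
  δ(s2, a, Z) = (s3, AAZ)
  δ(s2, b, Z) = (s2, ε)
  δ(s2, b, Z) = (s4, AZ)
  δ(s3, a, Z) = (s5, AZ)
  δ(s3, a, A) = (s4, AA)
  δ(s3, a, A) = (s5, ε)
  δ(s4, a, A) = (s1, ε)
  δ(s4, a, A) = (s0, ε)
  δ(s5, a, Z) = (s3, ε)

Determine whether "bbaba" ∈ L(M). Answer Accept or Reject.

Reject

No computation consumes all input and empties the stack.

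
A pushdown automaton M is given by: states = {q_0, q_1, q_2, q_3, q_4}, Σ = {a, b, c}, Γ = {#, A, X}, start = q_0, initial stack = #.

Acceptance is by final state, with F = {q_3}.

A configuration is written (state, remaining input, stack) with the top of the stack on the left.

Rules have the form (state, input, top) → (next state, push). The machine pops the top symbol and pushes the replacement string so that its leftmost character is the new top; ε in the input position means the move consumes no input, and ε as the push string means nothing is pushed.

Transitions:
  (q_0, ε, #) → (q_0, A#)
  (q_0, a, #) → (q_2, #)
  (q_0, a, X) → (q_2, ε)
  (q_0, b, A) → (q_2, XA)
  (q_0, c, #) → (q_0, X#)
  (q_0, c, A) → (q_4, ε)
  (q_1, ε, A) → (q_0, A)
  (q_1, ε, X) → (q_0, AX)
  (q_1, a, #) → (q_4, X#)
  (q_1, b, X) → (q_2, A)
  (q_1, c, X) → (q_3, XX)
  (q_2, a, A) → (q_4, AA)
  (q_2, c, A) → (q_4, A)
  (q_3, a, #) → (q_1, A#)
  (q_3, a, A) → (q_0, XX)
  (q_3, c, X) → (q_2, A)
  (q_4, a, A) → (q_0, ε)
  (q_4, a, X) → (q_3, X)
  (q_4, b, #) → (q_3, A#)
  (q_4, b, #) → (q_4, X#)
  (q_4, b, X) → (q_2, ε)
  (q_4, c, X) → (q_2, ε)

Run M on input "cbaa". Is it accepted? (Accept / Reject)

No computation consumes all input and reaches a final state.

Reject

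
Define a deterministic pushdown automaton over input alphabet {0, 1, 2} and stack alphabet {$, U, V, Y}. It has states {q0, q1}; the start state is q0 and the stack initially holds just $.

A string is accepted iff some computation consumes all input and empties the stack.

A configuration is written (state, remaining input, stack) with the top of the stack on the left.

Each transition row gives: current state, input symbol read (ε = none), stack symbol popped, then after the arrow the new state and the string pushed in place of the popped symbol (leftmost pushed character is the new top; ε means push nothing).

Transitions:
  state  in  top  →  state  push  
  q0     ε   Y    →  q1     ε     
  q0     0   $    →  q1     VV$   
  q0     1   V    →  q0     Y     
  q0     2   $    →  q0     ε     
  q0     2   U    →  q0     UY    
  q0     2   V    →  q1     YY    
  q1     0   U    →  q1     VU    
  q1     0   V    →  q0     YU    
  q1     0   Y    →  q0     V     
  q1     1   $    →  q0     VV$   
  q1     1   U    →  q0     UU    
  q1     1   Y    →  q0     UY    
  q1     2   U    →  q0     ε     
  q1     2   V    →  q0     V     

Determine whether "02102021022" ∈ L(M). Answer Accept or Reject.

Accept

(q0, 02102021022, $)
  read 0, top $: go to q1, push VV$ → (q1, 2102021022, VV$)
  read 2, top V: go to q0, push V → (q0, 102021022, VV$)
  read 1, top V: go to q0, push Y → (q0, 02021022, YV$)
  ε-move, top Y: go to q1, push ε → (q1, 02021022, V$)
  read 0, top V: go to q0, push YU → (q0, 2021022, YU$)
  ε-move, top Y: go to q1, push ε → (q1, 2021022, U$)
  read 2, top U: go to q0, push ε → (q0, 021022, $)
  read 0, top $: go to q1, push VV$ → (q1, 21022, VV$)
  read 2, top V: go to q0, push V → (q0, 1022, VV$)
  read 1, top V: go to q0, push Y → (q0, 022, YV$)
  ε-move, top Y: go to q1, push ε → (q1, 022, V$)
  read 0, top V: go to q0, push YU → (q0, 22, YU$)
  ε-move, top Y: go to q1, push ε → (q1, 22, U$)
  read 2, top U: go to q0, push ε → (q0, 2, $)
  read 2, top $: go to q0, push ε → (q0, ε, ε)
All input consumed and the stack is empty.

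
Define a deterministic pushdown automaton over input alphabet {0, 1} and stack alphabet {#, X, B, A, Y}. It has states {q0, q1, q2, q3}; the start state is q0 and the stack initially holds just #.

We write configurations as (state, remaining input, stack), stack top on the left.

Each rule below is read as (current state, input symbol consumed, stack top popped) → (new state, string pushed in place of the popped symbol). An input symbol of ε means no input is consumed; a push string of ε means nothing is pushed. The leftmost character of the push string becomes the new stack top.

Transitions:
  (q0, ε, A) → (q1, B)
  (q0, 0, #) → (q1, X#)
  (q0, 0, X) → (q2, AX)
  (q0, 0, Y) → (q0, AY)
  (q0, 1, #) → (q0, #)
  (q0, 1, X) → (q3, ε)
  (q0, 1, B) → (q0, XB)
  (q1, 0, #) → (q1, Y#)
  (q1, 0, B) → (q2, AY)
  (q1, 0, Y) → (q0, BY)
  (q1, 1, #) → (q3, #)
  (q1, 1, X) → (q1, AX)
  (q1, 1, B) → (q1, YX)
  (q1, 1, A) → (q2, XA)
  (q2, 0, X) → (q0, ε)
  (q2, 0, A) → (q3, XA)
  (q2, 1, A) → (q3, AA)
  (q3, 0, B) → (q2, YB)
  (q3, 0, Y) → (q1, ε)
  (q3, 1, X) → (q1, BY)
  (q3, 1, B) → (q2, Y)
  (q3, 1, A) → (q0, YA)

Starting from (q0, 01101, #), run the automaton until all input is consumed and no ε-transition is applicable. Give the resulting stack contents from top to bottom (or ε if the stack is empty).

(q0, 01101, #) ⊢ (q1, 1101, X#) ⊢ (q1, 101, AX#) ⊢ (q2, 01, XAX#) ⊢ (q0, 1, AX#) ⊢ (q1, 1, BX#) ⊢ (q1, ε, YXX#)
All input consumed in state q1 with stack YXX#.

YXX#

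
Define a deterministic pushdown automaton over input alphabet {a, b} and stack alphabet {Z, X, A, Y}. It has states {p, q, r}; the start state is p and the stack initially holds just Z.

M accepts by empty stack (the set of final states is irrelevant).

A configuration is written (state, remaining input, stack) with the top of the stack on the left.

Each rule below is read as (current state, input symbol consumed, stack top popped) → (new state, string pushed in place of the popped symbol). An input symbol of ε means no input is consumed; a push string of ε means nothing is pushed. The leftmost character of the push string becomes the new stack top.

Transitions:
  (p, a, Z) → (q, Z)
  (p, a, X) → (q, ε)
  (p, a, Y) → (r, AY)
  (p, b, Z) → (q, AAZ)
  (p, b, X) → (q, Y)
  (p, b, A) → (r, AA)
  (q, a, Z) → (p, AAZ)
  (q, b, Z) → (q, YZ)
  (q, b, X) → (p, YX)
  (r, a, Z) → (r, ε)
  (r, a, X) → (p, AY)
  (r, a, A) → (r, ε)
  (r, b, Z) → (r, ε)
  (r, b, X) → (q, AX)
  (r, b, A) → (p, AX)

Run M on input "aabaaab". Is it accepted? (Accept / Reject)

(p, aabaaab, Z)
  read a, top Z: go to q, push Z → (q, abaaab, Z)
  read a, top Z: go to p, push AAZ → (p, baaab, AAZ)
  read b, top A: go to r, push AA → (r, aaab, AAAZ)
  read a, top A: go to r, push ε → (r, aab, AAZ)
  read a, top A: go to r, push ε → (r, ab, AZ)
  read a, top A: go to r, push ε → (r, b, Z)
  read b, top Z: go to r, push ε → (r, ε, ε)
All input consumed and the stack is empty.

Accept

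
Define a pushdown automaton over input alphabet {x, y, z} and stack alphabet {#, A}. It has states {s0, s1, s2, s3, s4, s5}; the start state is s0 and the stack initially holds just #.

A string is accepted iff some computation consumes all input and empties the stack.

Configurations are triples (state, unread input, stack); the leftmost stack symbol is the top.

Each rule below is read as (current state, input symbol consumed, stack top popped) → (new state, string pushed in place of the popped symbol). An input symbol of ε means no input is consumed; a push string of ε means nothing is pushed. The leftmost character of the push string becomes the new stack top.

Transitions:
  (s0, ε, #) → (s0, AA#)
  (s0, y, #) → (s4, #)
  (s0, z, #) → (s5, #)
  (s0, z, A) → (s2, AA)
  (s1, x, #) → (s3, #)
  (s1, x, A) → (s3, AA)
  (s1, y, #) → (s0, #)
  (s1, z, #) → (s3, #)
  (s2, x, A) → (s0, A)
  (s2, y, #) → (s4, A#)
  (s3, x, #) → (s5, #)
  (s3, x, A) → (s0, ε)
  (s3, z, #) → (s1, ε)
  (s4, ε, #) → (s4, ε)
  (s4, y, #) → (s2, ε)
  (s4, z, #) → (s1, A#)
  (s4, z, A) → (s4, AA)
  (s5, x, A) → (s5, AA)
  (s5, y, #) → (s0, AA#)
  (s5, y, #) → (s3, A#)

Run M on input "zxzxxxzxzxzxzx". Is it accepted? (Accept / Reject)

No computation consumes all input and empties the stack.

Reject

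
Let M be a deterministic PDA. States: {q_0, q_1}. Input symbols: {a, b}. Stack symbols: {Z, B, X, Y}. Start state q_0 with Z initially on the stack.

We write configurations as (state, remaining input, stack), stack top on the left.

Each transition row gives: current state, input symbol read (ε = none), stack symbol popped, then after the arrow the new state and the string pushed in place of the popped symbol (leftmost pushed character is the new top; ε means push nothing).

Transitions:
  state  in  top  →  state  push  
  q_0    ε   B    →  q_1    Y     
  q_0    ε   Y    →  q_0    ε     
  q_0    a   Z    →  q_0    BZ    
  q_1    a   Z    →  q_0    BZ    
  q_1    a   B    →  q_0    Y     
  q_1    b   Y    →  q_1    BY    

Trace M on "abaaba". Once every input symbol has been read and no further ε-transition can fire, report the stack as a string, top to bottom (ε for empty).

Z

(q_0, abaaba, Z) ⊢ (q_0, baaba, BZ) ⊢ (q_1, baaba, YZ) ⊢ (q_1, aaba, BYZ) ⊢ (q_0, aba, YYZ) ⊢ (q_0, aba, YZ) ⊢ (q_0, aba, Z) ⊢ (q_0, ba, BZ) ⊢ (q_1, ba, YZ) ⊢ (q_1, a, BYZ) ⊢ (q_0, ε, YYZ) ⊢ (q_0, ε, YZ) ⊢ (q_0, ε, Z)
All input consumed in state q_0 with stack Z.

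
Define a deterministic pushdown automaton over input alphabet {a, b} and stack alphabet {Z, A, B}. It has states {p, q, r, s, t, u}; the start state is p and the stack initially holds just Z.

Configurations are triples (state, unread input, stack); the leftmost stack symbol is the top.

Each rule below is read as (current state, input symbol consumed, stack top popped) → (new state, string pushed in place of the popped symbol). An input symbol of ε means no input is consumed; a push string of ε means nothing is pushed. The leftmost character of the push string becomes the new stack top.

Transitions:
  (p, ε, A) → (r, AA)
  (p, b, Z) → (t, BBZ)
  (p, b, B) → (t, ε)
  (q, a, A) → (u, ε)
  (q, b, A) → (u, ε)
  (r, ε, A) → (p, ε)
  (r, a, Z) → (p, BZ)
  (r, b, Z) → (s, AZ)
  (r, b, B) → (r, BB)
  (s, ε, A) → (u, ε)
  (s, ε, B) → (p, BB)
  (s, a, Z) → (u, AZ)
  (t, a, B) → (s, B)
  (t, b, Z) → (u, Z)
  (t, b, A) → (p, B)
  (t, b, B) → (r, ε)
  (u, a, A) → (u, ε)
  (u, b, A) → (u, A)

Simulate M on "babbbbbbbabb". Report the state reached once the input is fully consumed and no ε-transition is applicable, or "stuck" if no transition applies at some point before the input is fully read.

stuck

(p, babbbbbbbabb, Z)
  read b, top Z: go to t, push BBZ → (t, abbbbbbbabb, BBZ)
  read a, top B: go to s, push B → (s, bbbbbbbabb, BBZ)
  ε-move, top B: go to p, push BB → (p, bbbbbbbabb, BBBZ)
  read b, top B: go to t, push ε → (t, bbbbbbabb, BBZ)
  read b, top B: go to r, push ε → (r, bbbbbabb, BZ)
  read b, top B: go to r, push BB → (r, bbbbabb, BBZ)
  read b, top B: go to r, push BB → (r, bbbabb, BBBZ)
  read b, top B: go to r, push BB → (r, bbabb, BBBBZ)
  read b, top B: go to r, push BB → (r, babb, BBBBBZ)
  read b, top B: go to r, push BB → (r, abb, BBBBBBZ)
No transition for (r, a, top B); M blocks with input abb remaining.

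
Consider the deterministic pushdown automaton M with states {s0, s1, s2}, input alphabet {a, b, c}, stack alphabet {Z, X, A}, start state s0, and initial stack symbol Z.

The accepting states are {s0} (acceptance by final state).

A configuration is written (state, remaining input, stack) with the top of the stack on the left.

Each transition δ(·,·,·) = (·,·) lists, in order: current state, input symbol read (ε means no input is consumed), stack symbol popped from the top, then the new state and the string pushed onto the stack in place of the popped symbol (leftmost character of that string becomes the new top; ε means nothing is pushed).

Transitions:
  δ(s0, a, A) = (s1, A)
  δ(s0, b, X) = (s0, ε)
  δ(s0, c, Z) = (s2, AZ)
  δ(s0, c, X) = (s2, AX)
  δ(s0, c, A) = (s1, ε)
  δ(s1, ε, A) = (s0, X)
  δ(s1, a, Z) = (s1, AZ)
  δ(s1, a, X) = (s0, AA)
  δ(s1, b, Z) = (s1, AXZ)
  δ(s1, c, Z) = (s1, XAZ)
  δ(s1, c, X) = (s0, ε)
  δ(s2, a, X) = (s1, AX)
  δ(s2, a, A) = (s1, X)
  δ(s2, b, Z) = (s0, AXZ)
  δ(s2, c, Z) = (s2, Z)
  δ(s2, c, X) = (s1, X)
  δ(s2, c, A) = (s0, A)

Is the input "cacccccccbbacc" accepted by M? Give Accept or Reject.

Reject

(s0, cacccccccbbacc, Z)
  read c, top Z: go to s2, push AZ → (s2, acccccccbbacc, AZ)
  read a, top A: go to s1, push X → (s1, cccccccbbacc, XZ)
  read c, top X: go to s0, push ε → (s0, ccccccbbacc, Z)
  read c, top Z: go to s2, push AZ → (s2, cccccbbacc, AZ)
  read c, top A: go to s0, push A → (s0, ccccbbacc, AZ)
  read c, top A: go to s1, push ε → (s1, cccbbacc, Z)
  read c, top Z: go to s1, push XAZ → (s1, ccbbacc, XAZ)
  read c, top X: go to s0, push ε → (s0, cbbacc, AZ)
  read c, top A: go to s1, push ε → (s1, bbacc, Z)
  read b, top Z: go to s1, push AXZ → (s1, bacc, AXZ)
  ε-move, top A: go to s0, push X → (s0, bacc, XXZ)
  read b, top X: go to s0, push ε → (s0, acc, XZ)
No transition applies at (s0, acc, XZ); input not fully consumed.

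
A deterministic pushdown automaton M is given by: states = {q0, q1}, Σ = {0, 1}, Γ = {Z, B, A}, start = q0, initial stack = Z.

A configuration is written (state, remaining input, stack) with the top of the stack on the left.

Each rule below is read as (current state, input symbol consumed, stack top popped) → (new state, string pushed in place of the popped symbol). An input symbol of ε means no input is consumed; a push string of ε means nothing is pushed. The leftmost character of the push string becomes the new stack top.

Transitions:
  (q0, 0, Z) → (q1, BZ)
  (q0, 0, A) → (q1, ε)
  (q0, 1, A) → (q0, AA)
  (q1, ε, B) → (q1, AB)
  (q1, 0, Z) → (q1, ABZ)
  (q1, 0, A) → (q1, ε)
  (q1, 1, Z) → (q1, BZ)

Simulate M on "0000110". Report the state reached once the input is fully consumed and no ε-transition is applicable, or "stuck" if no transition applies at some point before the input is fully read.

(q0, 0000110, Z)
  read 0, top Z: go to q1, push BZ → (q1, 000110, BZ)
  ε-move, top B: go to q1, push AB → (q1, 000110, ABZ)
  read 0, top A: go to q1, push ε → (q1, 00110, BZ)
  ε-move, top B: go to q1, push AB → (q1, 00110, ABZ)
  read 0, top A: go to q1, push ε → (q1, 0110, BZ)
  ε-move, top B: go to q1, push AB → (q1, 0110, ABZ)
  read 0, top A: go to q1, push ε → (q1, 110, BZ)
  ε-move, top B: go to q1, push AB → (q1, 110, ABZ)
No transition for (q1, 1, top A); M blocks with input 110 remaining.

stuck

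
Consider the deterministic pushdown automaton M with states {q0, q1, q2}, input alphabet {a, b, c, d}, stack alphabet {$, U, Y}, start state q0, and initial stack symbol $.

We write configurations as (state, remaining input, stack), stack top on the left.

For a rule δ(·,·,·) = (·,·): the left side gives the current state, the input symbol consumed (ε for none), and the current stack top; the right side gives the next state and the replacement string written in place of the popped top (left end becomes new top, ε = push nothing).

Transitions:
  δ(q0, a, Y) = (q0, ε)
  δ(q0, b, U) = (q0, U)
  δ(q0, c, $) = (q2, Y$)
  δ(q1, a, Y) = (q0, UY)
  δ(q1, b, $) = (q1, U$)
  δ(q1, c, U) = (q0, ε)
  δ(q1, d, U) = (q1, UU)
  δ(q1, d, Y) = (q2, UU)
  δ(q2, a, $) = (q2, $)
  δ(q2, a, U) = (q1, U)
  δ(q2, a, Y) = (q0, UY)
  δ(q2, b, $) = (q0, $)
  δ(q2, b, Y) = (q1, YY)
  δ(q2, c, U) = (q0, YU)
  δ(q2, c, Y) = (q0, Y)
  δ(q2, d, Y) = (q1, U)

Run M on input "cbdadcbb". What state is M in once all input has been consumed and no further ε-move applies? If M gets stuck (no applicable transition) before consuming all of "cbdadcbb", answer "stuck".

q0

(q0, cbdadcbb, $) ⊢ (q2, bdadcbb, Y$) ⊢ (q1, dadcbb, YY$) ⊢ (q2, adcbb, UUY$) ⊢ (q1, dcbb, UUY$) ⊢ (q1, cbb, UUUY$) ⊢ (q0, bb, UUY$) ⊢ (q0, b, UUY$) ⊢ (q0, ε, UUY$)
All input consumed; M is in state q0.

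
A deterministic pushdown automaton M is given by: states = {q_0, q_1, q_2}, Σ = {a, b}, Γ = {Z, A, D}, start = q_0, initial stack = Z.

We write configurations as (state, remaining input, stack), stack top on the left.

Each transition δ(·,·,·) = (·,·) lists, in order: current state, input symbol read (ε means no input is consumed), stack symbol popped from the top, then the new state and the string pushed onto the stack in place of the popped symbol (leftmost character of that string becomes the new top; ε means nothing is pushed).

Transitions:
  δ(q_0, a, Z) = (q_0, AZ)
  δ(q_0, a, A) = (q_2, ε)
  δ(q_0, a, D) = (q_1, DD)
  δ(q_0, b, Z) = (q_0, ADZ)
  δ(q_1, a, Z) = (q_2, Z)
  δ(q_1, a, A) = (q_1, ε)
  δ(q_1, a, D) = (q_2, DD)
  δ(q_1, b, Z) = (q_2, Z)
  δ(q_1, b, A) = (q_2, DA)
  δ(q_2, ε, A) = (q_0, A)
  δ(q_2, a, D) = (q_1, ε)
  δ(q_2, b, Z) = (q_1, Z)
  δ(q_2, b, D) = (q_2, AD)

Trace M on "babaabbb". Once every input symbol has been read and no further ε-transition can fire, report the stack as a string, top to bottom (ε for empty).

Z

(q_0, babaabbb, Z)
  read b, top Z: go to q_0, push ADZ → (q_0, abaabbb, ADZ)
  read a, top A: go to q_2, push ε → (q_2, baabbb, DZ)
  read b, top D: go to q_2, push AD → (q_2, aabbb, ADZ)
  ε-move, top A: go to q_0, push A → (q_0, aabbb, ADZ)
  read a, top A: go to q_2, push ε → (q_2, abbb, DZ)
  read a, top D: go to q_1, push ε → (q_1, bbb, Z)
  read b, top Z: go to q_2, push Z → (q_2, bb, Z)
  read b, top Z: go to q_1, push Z → (q_1, b, Z)
  read b, top Z: go to q_2, push Z → (q_2, ε, Z)
All input consumed in state q_2 with stack Z.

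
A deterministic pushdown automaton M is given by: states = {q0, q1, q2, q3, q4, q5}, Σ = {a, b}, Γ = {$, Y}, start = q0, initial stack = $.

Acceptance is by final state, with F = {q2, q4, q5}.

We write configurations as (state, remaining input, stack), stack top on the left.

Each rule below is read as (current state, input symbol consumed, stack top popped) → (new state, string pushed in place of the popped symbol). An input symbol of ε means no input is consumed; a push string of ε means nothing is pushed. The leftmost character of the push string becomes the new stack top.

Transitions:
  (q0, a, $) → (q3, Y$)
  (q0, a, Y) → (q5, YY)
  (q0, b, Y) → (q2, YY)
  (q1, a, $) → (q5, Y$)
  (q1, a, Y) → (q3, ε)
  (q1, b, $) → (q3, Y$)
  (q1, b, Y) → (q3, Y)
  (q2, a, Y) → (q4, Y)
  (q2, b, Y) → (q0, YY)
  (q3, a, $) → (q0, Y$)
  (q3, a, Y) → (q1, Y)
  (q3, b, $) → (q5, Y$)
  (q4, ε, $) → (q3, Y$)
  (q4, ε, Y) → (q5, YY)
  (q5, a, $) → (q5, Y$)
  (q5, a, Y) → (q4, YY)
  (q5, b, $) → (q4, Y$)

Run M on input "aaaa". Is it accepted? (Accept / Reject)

(q0, aaaa, $)
  read a, top $: go to q3, push Y$ → (q3, aaa, Y$)
  read a, top Y: go to q1, push Y → (q1, aa, Y$)
  read a, top Y: go to q3, push ε → (q3, a, $)
  read a, top $: go to q0, push Y$ → (q0, ε, Y$)
All input consumed; state q0 ∉ F and no further ε-move applies.

Reject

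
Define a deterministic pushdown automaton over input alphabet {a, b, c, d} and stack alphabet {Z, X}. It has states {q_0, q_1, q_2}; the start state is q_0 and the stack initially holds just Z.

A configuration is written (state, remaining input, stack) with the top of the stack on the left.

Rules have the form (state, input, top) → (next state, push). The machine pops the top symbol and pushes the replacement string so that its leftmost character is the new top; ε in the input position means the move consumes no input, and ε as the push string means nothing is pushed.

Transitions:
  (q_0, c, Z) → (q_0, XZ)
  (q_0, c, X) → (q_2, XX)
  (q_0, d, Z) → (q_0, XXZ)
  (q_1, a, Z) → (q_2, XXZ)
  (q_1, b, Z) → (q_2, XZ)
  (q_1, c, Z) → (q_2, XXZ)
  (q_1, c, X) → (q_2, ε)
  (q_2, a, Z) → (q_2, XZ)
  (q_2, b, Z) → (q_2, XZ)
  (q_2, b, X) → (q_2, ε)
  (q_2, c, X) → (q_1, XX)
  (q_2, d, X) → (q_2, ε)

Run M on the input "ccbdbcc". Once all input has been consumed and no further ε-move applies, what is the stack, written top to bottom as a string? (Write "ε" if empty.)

(q_0, ccbdbcc, Z)
  read c, top Z: go to q_0, push XZ → (q_0, cbdbcc, XZ)
  read c, top X: go to q_2, push XX → (q_2, bdbcc, XXZ)
  read b, top X: go to q_2, push ε → (q_2, dbcc, XZ)
  read d, top X: go to q_2, push ε → (q_2, bcc, Z)
  read b, top Z: go to q_2, push XZ → (q_2, cc, XZ)
  read c, top X: go to q_1, push XX → (q_1, c, XXZ)
  read c, top X: go to q_2, push ε → (q_2, ε, XZ)
All input consumed in state q_2 with stack XZ.

XZ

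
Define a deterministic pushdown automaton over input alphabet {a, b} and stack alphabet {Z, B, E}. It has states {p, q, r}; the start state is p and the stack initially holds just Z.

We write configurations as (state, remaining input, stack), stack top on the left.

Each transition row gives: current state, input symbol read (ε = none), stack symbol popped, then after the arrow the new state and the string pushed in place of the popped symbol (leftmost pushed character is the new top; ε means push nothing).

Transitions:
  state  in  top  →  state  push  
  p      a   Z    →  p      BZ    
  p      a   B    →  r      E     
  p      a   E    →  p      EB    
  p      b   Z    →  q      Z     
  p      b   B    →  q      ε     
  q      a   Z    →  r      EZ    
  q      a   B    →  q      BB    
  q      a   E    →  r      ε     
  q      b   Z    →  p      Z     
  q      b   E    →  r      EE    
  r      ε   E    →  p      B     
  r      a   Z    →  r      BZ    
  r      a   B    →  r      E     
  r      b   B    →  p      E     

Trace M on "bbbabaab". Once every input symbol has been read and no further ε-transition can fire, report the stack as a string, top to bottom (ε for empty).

(p, bbbabaab, Z)
  read b, top Z: go to q, push Z → (q, bbabaab, Z)
  read b, top Z: go to p, push Z → (p, babaab, Z)
  read b, top Z: go to q, push Z → (q, abaab, Z)
  read a, top Z: go to r, push EZ → (r, baab, EZ)
  ε-move, top E: go to p, push B → (p, baab, BZ)
  read b, top B: go to q, push ε → (q, aab, Z)
  read a, top Z: go to r, push EZ → (r, ab, EZ)
  ε-move, top E: go to p, push B → (p, ab, BZ)
  read a, top B: go to r, push E → (r, b, EZ)
  ε-move, top E: go to p, push B → (p, b, BZ)
  read b, top B: go to q, push ε → (q, ε, Z)
All input consumed in state q with stack Z.

Z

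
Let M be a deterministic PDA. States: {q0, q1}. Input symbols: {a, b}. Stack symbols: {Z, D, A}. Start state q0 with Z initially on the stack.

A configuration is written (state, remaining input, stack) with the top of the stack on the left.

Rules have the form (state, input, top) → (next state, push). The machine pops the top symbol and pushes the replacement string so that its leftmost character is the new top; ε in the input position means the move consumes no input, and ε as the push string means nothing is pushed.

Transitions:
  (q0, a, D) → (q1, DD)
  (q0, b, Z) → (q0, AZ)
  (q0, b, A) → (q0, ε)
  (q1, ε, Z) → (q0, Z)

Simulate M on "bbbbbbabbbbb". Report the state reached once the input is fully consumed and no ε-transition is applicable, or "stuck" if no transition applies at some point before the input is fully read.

(q0, bbbbbbabbbbb, Z)
  read b, top Z: go to q0, push AZ → (q0, bbbbbabbbbb, AZ)
  read b, top A: go to q0, push ε → (q0, bbbbabbbbb, Z)
  read b, top Z: go to q0, push AZ → (q0, bbbabbbbb, AZ)
  read b, top A: go to q0, push ε → (q0, bbabbbbb, Z)
  read b, top Z: go to q0, push AZ → (q0, babbbbb, AZ)
  read b, top A: go to q0, push ε → (q0, abbbbb, Z)
No transition for (q0, a, top Z); M blocks with input abbbbb remaining.

stuck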